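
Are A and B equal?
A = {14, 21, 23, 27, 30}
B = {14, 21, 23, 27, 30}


Two sets are equal iff they have exactly the same elements.
A = {14, 21, 23, 27, 30}
B = {14, 21, 23, 27, 30}
Same elements → A = B

Yes, A = B


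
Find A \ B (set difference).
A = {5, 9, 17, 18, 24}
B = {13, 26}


A \ B = elements in A but not in B
A = {5, 9, 17, 18, 24}
B = {13, 26}
Remove from A any elements in B
A \ B = {5, 9, 17, 18, 24}

A \ B = {5, 9, 17, 18, 24}


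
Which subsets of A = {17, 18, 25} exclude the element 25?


A subset of A that omits 25 is a subset of A \ {25}, so there are 2^(n-1) = 2^2 = 4 of them.
Subsets excluding 25: ∅, {17}, {18}, {17, 18}

Subsets excluding 25 (4 total): ∅, {17}, {18}, {17, 18}


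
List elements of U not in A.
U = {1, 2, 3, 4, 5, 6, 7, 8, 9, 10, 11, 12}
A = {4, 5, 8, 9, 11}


Aᶜ = U \ A = elements in U but not in A
U = {1, 2, 3, 4, 5, 6, 7, 8, 9, 10, 11, 12}
A = {4, 5, 8, 9, 11}
Aᶜ = {1, 2, 3, 6, 7, 10, 12}

Aᶜ = {1, 2, 3, 6, 7, 10, 12}


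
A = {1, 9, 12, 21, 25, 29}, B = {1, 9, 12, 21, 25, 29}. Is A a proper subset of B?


A ⊂ B requires: A ⊆ B AND A ≠ B.
A ⊆ B? Yes
A = B? Yes
A = B, so A is not a PROPER subset.

No, A is not a proper subset of B


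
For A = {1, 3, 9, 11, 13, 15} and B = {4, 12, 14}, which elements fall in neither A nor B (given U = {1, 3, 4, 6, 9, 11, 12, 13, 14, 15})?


A = {1, 3, 9, 11, 13, 15}
B = {4, 12, 14}
Region: in neither A nor B (given U = {1, 3, 4, 6, 9, 11, 12, 13, 14, 15})
Elements: {6}

Elements in neither A nor B (given U = {1, 3, 4, 6, 9, 11, 12, 13, 14, 15}): {6}


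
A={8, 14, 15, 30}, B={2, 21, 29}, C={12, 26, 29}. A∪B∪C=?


A ∪ B = {2, 8, 14, 15, 21, 29, 30}
(A ∪ B) ∪ C = {2, 8, 12, 14, 15, 21, 26, 29, 30}

A ∪ B ∪ C = {2, 8, 12, 14, 15, 21, 26, 29, 30}


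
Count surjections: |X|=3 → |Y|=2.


n = |X| = 3, k = |Y| = 2. Surjections via inclusion-exclusion:
S(n,k) = Σ(-1)^i × C(k,i) × (k-i)^n, i=0 to k
i=0: (-1)^0×C(2,0)×2^3 = 8
i=1: (-1)^1×C(2,1)×1^3 = -2
i=2: (-1)^2×C(2,2)×0^3 = 0
Total = 6

Number of surjections = 6


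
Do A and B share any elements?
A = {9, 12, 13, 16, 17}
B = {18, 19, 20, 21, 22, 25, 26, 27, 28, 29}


Disjoint means A ∩ B = ∅.
A ∩ B = ∅
A ∩ B = ∅, so A and B are disjoint.

No — A and B share no elements (A ∩ B = ∅), so they are disjoint


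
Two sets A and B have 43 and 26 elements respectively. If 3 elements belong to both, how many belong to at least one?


|A ∪ B| = |A| + |B| - |A ∩ B|
= 43 + 26 - 3
= 66

|A ∪ B| = 66


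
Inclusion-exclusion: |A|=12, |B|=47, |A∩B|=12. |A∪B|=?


|A ∪ B| = |A| + |B| - |A ∩ B|
= 12 + 47 - 12
= 47

|A ∪ B| = 47


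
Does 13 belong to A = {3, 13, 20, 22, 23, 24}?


A = {3, 13, 20, 22, 23, 24}
Checking if 13 is in A
13 is in A → True

13 ∈ A


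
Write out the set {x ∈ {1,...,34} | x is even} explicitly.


Checking each candidate:
Condition: even numbers in {1,...,34}
Result = {2, 4, 6, 8, 10, 12, 14, 16, 18, 20, 22, 24, 26, 28, 30, 32, 34}

{2, 4, 6, 8, 10, 12, 14, 16, 18, 20, 22, 24, 26, 28, 30, 32, 34}


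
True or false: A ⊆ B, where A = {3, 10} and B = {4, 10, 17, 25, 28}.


A ⊆ B means every element of A is in B.
Elements in A not in B: {3}
So A ⊄ B.

No, A ⊄ B


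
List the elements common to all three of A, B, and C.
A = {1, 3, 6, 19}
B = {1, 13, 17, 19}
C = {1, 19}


A ∩ B = {1, 19}
(A ∩ B) ∩ C = {1, 19}

A ∩ B ∩ C = {1, 19}


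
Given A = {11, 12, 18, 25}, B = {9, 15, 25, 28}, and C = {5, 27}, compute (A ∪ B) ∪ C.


A ∪ B = {9, 11, 12, 15, 18, 25, 28}
(A ∪ B) ∪ C = {5, 9, 11, 12, 15, 18, 25, 27, 28}

A ∪ B ∪ C = {5, 9, 11, 12, 15, 18, 25, 27, 28}


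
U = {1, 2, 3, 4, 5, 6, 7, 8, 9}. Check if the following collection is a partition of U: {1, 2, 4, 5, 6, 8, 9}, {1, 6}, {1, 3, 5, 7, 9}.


A partition requires: (1) non-empty parts, (2) pairwise disjoint, (3) union = U
Parts: {1, 2, 4, 5, 6, 8, 9}, {1, 6}, {1, 3, 5, 7, 9}
Union of parts: {1, 2, 3, 4, 5, 6, 7, 8, 9}
U = {1, 2, 3, 4, 5, 6, 7, 8, 9}
All non-empty? True
Pairwise disjoint? False
Covers U? True

No, not a valid partition


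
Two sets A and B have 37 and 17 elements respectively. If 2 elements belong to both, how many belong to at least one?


|A ∪ B| = |A| + |B| - |A ∩ B|
= 37 + 17 - 2
= 52

|A ∪ B| = 52


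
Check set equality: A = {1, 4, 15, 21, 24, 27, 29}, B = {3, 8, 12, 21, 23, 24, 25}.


Two sets are equal iff they have exactly the same elements.
A = {1, 4, 15, 21, 24, 27, 29}
B = {3, 8, 12, 21, 23, 24, 25}
Differences: {1, 3, 4, 8, 12, 15, 23, 25, 27, 29}
A ≠ B

No, A ≠ B


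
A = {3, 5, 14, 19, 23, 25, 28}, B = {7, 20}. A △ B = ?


A △ B = (A \ B) ∪ (B \ A) = elements in exactly one of A or B
A \ B = {3, 5, 14, 19, 23, 25, 28}
B \ A = {7, 20}
A △ B = {3, 5, 7, 14, 19, 20, 23, 25, 28}

A △ B = {3, 5, 7, 14, 19, 20, 23, 25, 28}


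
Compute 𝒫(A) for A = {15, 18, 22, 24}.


|A| = 4, so |P(A)| = 2^4 = 16
Enumerate subsets by cardinality (0 to 4):
∅, {15}, {18}, {22}, {24}, {15, 18}, {15, 22}, {15, 24}, {18, 22}, {18, 24}, {22, 24}, {15, 18, 22}, {15, 18, 24}, {15, 22, 24}, {18, 22, 24}, {15, 18, 22, 24}

P(A) has 16 subsets: ∅, {15}, {18}, {22}, {24}, {15, 18}, {15, 22}, {15, 24}, {18, 22}, {18, 24}, {22, 24}, {15, 18, 22}, {15, 18, 24}, {15, 22, 24}, {18, 22, 24}, {15, 18, 22, 24}


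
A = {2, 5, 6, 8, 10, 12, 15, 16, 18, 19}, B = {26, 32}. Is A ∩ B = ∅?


Disjoint means A ∩ B = ∅.
A ∩ B = ∅
A ∩ B = ∅, so A and B are disjoint.

Yes, A and B are disjoint


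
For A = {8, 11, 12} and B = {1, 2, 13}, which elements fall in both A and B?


A = {8, 11, 12}
B = {1, 2, 13}
Region: in both A and B
Elements: ∅

Elements in both A and B: ∅


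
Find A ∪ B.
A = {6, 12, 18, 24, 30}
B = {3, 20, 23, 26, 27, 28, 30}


A ∪ B = all elements in A or B (or both)
A = {6, 12, 18, 24, 30}
B = {3, 20, 23, 26, 27, 28, 30}
A ∪ B = {3, 6, 12, 18, 20, 23, 24, 26, 27, 28, 30}

A ∪ B = {3, 6, 12, 18, 20, 23, 24, 26, 27, 28, 30}


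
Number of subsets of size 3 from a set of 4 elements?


C(n,k) = n! / (k!(n-k)!)
C(4,3) = 4! / (3!1!)
= 4

C(4,3) = 4


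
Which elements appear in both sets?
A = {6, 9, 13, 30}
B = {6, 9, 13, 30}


A ∩ B = elements in both A and B
A = {6, 9, 13, 30}
B = {6, 9, 13, 30}
A ∩ B = {6, 9, 13, 30}

A ∩ B = {6, 9, 13, 30}


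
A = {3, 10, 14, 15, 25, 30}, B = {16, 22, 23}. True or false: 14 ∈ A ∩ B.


A = {3, 10, 14, 15, 25, 30}, B = {16, 22, 23}
A ∩ B = elements in both A and B
A ∩ B = ∅
Checking if 14 ∈ A ∩ B
14 is not in A ∩ B → False

14 ∉ A ∩ B


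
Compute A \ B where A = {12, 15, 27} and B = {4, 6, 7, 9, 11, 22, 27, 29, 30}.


A \ B = elements in A but not in B
A = {12, 15, 27}
B = {4, 6, 7, 9, 11, 22, 27, 29, 30}
Remove from A any elements in B
A \ B = {12, 15}

A \ B = {12, 15}


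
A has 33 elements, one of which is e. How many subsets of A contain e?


Subsets of A containing e correspond to subsets of A \ {e}, which has 32 elements.
Count = 2^(n-1) = 2^32
= 4294967296

Number of subsets containing e = 4294967296


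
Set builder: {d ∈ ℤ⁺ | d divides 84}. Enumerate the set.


Checking each candidate:
Condition: positive divisors of 84
Result = {1, 2, 3, 4, 6, 7, 12, 14, 21, 28, 42, 84}

{1, 2, 3, 4, 6, 7, 12, 14, 21, 28, 42, 84}


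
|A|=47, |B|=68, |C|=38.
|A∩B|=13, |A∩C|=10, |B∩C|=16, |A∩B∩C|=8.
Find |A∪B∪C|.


|A∪B∪C| = |A|+|B|+|C| - |A∩B|-|A∩C|-|B∩C| + |A∩B∩C|
= 47+68+38 - 13-10-16 + 8
= 153 - 39 + 8
= 122

|A ∪ B ∪ C| = 122


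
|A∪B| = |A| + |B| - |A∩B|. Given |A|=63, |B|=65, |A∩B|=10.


|A ∪ B| = |A| + |B| - |A ∩ B|
= 63 + 65 - 10
= 118

|A ∪ B| = 118


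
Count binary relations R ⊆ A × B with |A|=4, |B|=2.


A relation from A to B is any subset of A × B.
|A × B| = 4 × 2 = 8
# relations = 2^|A × B| = 2^8 = 256

Number of relations = 256


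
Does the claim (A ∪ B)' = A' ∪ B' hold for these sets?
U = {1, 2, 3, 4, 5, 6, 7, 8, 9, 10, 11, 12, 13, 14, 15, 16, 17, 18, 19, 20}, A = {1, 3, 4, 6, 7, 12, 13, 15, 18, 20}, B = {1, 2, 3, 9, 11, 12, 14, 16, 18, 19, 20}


LHS: A ∪ B = {1, 2, 3, 4, 6, 7, 9, 11, 12, 13, 14, 15, 16, 18, 19, 20}
(A ∪ B)' = U \ (A ∪ B) = {5, 8, 10, 17}
A' = {2, 5, 8, 9, 10, 11, 14, 16, 17, 19}, B' = {4, 5, 6, 7, 8, 10, 13, 15, 17}
Claimed RHS: A' ∪ B' = {2, 4, 5, 6, 7, 8, 9, 10, 11, 13, 14, 15, 16, 17, 19}
Identity is INVALID: LHS = {5, 8, 10, 17} but the RHS claimed here equals {2, 4, 5, 6, 7, 8, 9, 10, 11, 13, 14, 15, 16, 17, 19}. The correct form is (A ∪ B)' = A' ∩ B'.

Identity is invalid: (A ∪ B)' = {5, 8, 10, 17} but A' ∪ B' = {2, 4, 5, 6, 7, 8, 9, 10, 11, 13, 14, 15, 16, 17, 19}. The correct De Morgan law is (A ∪ B)' = A' ∩ B'.


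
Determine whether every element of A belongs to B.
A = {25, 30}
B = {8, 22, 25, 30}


A ⊆ B means every element of A is in B.
All elements of A are in B.
So A ⊆ B.

Yes, A ⊆ B


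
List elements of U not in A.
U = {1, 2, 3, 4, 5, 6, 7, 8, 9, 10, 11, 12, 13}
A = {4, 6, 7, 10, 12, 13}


Aᶜ = U \ A = elements in U but not in A
U = {1, 2, 3, 4, 5, 6, 7, 8, 9, 10, 11, 12, 13}
A = {4, 6, 7, 10, 12, 13}
Aᶜ = {1, 2, 3, 5, 8, 9, 11}

Aᶜ = {1, 2, 3, 5, 8, 9, 11}


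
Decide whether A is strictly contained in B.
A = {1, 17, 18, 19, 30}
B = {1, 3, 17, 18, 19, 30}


A ⊂ B requires: A ⊆ B AND A ≠ B.
A ⊆ B? Yes
A = B? No
A ⊂ B: Yes (A is a proper subset of B)

Yes, A ⊂ B


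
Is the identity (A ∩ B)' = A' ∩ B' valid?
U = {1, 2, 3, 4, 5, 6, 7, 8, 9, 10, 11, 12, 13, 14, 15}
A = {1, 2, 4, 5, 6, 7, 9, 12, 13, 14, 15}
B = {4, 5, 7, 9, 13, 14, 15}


LHS: A ∩ B = {4, 5, 7, 9, 13, 14, 15}
(A ∩ B)' = U \ (A ∩ B) = {1, 2, 3, 6, 8, 10, 11, 12}
A' = {3, 8, 10, 11}, B' = {1, 2, 3, 6, 8, 10, 11, 12}
Claimed RHS: A' ∩ B' = {3, 8, 10, 11}
Identity is INVALID: LHS = {1, 2, 3, 6, 8, 10, 11, 12} but the RHS claimed here equals {3, 8, 10, 11}. The correct form is (A ∩ B)' = A' ∪ B'.

Identity is invalid: (A ∩ B)' = {1, 2, 3, 6, 8, 10, 11, 12} but A' ∩ B' = {3, 8, 10, 11}. The correct De Morgan law is (A ∩ B)' = A' ∪ B'.


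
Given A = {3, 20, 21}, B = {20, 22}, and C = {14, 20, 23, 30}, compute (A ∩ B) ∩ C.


A ∩ B = {20}
(A ∩ B) ∩ C = {20}

A ∩ B ∩ C = {20}


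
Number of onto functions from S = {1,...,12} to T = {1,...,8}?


n = |S| = 12, k = |T| = 8. Surjections via inclusion-exclusion:
S(n,k) = Σ(-1)^i × C(k,i) × (k-i)^n, i=0 to k
i=0: (-1)^0×C(8,0)×8^12 = 68719476736
i=1: (-1)^1×C(8,1)×7^12 = -110730297608
i=2: (-1)^2×C(8,2)×6^12 = 60949905408
i=3: (-1)^3×C(8,3)×5^12 = -13671875000
i=4: (-1)^4×C(8,4)×4^12 = 1174405120
i=5: (-1)^5×C(8,5)×3^12 = -29760696
i=6: (-1)^6×C(8,6)×2^12 = 114688
i=7: (-1)^7×C(8,7)×1^12 = -8
i=8: (-1)^8×C(8,8)×0^12 = 0
Total = 6411968640

Number of surjections = 6411968640


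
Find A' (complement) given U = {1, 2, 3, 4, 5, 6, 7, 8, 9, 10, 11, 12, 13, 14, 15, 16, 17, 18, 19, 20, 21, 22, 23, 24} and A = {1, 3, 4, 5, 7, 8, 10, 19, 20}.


Aᶜ = U \ A = elements in U but not in A
U = {1, 2, 3, 4, 5, 6, 7, 8, 9, 10, 11, 12, 13, 14, 15, 16, 17, 18, 19, 20, 21, 22, 23, 24}
A = {1, 3, 4, 5, 7, 8, 10, 19, 20}
Aᶜ = {2, 6, 9, 11, 12, 13, 14, 15, 16, 17, 18, 21, 22, 23, 24}

Aᶜ = {2, 6, 9, 11, 12, 13, 14, 15, 16, 17, 18, 21, 22, 23, 24}


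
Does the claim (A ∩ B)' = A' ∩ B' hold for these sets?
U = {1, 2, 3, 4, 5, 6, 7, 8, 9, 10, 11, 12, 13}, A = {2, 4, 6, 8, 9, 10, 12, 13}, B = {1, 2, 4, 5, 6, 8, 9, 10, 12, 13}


LHS: A ∩ B = {2, 4, 6, 8, 9, 10, 12, 13}
(A ∩ B)' = U \ (A ∩ B) = {1, 3, 5, 7, 11}
A' = {1, 3, 5, 7, 11}, B' = {3, 7, 11}
Claimed RHS: A' ∩ B' = {3, 7, 11}
Identity is INVALID: LHS = {1, 3, 5, 7, 11} but the RHS claimed here equals {3, 7, 11}. The correct form is (A ∩ B)' = A' ∪ B'.

Identity is invalid: (A ∩ B)' = {1, 3, 5, 7, 11} but A' ∩ B' = {3, 7, 11}. The correct De Morgan law is (A ∩ B)' = A' ∪ B'.


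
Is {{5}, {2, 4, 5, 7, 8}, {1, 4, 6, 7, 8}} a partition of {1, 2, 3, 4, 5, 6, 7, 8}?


A partition requires: (1) non-empty parts, (2) pairwise disjoint, (3) union = U
Parts: {5}, {2, 4, 5, 7, 8}, {1, 4, 6, 7, 8}
Union of parts: {1, 2, 4, 5, 6, 7, 8}
U = {1, 2, 3, 4, 5, 6, 7, 8}
All non-empty? True
Pairwise disjoint? False
Covers U? False

No, not a valid partition


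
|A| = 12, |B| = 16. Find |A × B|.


|A × B| = |A| × |B|
= 12 × 16
= 192

|A × B| = 192


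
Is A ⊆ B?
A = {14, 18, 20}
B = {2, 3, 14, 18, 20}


A ⊆ B means every element of A is in B.
All elements of A are in B.
So A ⊆ B.

Yes, A ⊆ B


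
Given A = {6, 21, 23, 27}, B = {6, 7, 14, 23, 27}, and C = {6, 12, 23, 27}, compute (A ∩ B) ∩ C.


A ∩ B = {6, 23, 27}
(A ∩ B) ∩ C = {6, 23, 27}

A ∩ B ∩ C = {6, 23, 27}


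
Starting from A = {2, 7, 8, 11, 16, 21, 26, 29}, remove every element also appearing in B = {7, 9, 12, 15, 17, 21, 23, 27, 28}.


A \ B = elements in A but not in B
A = {2, 7, 8, 11, 16, 21, 26, 29}
B = {7, 9, 12, 15, 17, 21, 23, 27, 28}
Remove from A any elements in B
A \ B = {2, 8, 11, 16, 26, 29}

A \ B = {2, 8, 11, 16, 26, 29}


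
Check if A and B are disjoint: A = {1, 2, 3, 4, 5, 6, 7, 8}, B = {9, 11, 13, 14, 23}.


Disjoint means A ∩ B = ∅.
A ∩ B = ∅
A ∩ B = ∅, so A and B are disjoint.

Yes, A and B are disjoint


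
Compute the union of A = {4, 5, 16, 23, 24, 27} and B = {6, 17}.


A ∪ B = all elements in A or B (or both)
A = {4, 5, 16, 23, 24, 27}
B = {6, 17}
A ∪ B = {4, 5, 6, 16, 17, 23, 24, 27}

A ∪ B = {4, 5, 6, 16, 17, 23, 24, 27}


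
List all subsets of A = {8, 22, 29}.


|A| = 3, so |P(A)| = 2^3 = 8
Enumerate subsets by cardinality (0 to 3):
∅, {8}, {22}, {29}, {8, 22}, {8, 29}, {22, 29}, {8, 22, 29}

P(A) has 8 subsets: ∅, {8}, {22}, {29}, {8, 22}, {8, 29}, {22, 29}, {8, 22, 29}


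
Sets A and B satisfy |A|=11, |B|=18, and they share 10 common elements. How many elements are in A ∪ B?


|A ∪ B| = |A| + |B| - |A ∩ B|
= 11 + 18 - 10
= 19

|A ∪ B| = 19


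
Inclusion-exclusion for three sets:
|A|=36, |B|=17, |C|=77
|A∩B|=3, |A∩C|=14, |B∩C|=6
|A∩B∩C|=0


|A∪B∪C| = |A|+|B|+|C| - |A∩B|-|A∩C|-|B∩C| + |A∩B∩C|
= 36+17+77 - 3-14-6 + 0
= 130 - 23 + 0
= 107

|A ∪ B ∪ C| = 107


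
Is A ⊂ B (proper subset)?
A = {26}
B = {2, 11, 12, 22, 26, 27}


A ⊂ B requires: A ⊆ B AND A ≠ B.
A ⊆ B? Yes
A = B? No
A ⊂ B: Yes (A is a proper subset of B)

Yes, A ⊂ B


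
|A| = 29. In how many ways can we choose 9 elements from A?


C(n,k) = n! / (k!(n-k)!)
C(29,9) = 29! / (9!20!)
= 10015005

C(29,9) = 10015005


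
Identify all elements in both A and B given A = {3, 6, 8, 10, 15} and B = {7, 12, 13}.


A = {3, 6, 8, 10, 15}
B = {7, 12, 13}
Region: in both A and B
Elements: ∅

Elements in both A and B: ∅


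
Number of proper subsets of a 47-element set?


Total subsets = 2^n = 2^47 = 140737488355328
Proper subsets exclude the set itself: 2^n - 1
= 140737488355328 - 1
= 140737488355327

Number of proper subsets = 140737488355327


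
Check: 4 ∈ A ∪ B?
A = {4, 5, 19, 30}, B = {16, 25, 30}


A = {4, 5, 19, 30}, B = {16, 25, 30}
A ∪ B = all elements in A or B
A ∪ B = {4, 5, 16, 19, 25, 30}
Checking if 4 ∈ A ∪ B
4 is in A ∪ B → True

4 ∈ A ∪ B


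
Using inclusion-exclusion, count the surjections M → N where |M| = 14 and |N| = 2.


n = |M| = 14, k = |N| = 2. Surjections via inclusion-exclusion:
S(n,k) = Σ(-1)^i × C(k,i) × (k-i)^n, i=0 to k
i=0: (-1)^0×C(2,0)×2^14 = 16384
i=1: (-1)^1×C(2,1)×1^14 = -2
i=2: (-1)^2×C(2,2)×0^14 = 0
Total = 16382

Number of surjections = 16382


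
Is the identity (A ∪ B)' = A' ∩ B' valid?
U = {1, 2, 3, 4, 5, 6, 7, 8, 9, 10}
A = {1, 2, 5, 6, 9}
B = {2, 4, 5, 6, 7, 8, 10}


LHS: A ∪ B = {1, 2, 4, 5, 6, 7, 8, 9, 10}
(A ∪ B)' = U \ (A ∪ B) = {3}
A' = {3, 4, 7, 8, 10}, B' = {1, 3, 9}
Claimed RHS: A' ∩ B' = {3}
Identity is VALID: LHS = RHS = {3} ✓

Identity is valid. (A ∪ B)' = A' ∩ B' = {3}


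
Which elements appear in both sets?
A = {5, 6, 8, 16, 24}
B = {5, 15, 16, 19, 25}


A ∩ B = elements in both A and B
A = {5, 6, 8, 16, 24}
B = {5, 15, 16, 19, 25}
A ∩ B = {5, 16}

A ∩ B = {5, 16}


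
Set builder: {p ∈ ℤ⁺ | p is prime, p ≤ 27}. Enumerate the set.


Checking each candidate:
Condition: primes ≤ 27
Result = {2, 3, 5, 7, 11, 13, 17, 19, 23}

{2, 3, 5, 7, 11, 13, 17, 19, 23}


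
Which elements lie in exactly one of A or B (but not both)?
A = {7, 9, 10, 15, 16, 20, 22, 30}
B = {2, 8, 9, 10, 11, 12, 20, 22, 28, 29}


A △ B = (A \ B) ∪ (B \ A) = elements in exactly one of A or B
A \ B = {7, 15, 16, 30}
B \ A = {2, 8, 11, 12, 28, 29}
A △ B = {2, 7, 8, 11, 12, 15, 16, 28, 29, 30}

A △ B = {2, 7, 8, 11, 12, 15, 16, 28, 29, 30}


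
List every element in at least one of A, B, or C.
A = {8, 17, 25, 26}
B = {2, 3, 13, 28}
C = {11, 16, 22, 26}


A ∪ B = {2, 3, 8, 13, 17, 25, 26, 28}
(A ∪ B) ∪ C = {2, 3, 8, 11, 13, 16, 17, 22, 25, 26, 28}

A ∪ B ∪ C = {2, 3, 8, 11, 13, 16, 17, 22, 25, 26, 28}


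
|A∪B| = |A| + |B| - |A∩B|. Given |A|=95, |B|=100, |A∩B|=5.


|A ∪ B| = |A| + |B| - |A ∩ B|
= 95 + 100 - 5
= 190

|A ∪ B| = 190


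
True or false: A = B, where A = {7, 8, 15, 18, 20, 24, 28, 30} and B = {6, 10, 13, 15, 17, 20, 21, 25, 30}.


Two sets are equal iff they have exactly the same elements.
A = {7, 8, 15, 18, 20, 24, 28, 30}
B = {6, 10, 13, 15, 17, 20, 21, 25, 30}
Differences: {6, 7, 8, 10, 13, 17, 18, 21, 24, 25, 28}
A ≠ B

No, A ≠ B


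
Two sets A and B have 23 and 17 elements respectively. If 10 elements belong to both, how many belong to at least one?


|A ∪ B| = |A| + |B| - |A ∩ B|
= 23 + 17 - 10
= 30

|A ∪ B| = 30


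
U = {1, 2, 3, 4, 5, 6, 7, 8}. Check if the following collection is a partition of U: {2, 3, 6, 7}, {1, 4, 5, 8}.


A partition requires: (1) non-empty parts, (2) pairwise disjoint, (3) union = U
Parts: {2, 3, 6, 7}, {1, 4, 5, 8}
Union of parts: {1, 2, 3, 4, 5, 6, 7, 8}
U = {1, 2, 3, 4, 5, 6, 7, 8}
All non-empty? True
Pairwise disjoint? True
Covers U? True

Yes, valid partition


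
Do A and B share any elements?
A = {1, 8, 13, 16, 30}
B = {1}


Disjoint means A ∩ B = ∅.
A ∩ B = {1}
A ∩ B ≠ ∅, so A and B are NOT disjoint.

Yes — A and B share the element(s) of A ∩ B = {1}, so they are not disjoint


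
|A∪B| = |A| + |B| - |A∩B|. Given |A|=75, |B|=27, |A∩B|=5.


|A ∪ B| = |A| + |B| - |A ∩ B|
= 75 + 27 - 5
= 97

|A ∪ B| = 97


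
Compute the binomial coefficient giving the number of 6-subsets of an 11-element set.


C(n,k) = n! / (k!(n-k)!)
C(11,6) = 11! / (6!5!)
= 462

C(11,6) = 462


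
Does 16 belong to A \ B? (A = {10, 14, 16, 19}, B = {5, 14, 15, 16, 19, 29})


A = {10, 14, 16, 19}, B = {5, 14, 15, 16, 19, 29}
A \ B = elements in A but not in B
A \ B = {10}
Checking if 16 ∈ A \ B
16 is not in A \ B → False

16 ∉ A \ B


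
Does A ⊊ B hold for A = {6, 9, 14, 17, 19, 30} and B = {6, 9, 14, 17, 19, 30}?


A ⊂ B requires: A ⊆ B AND A ≠ B.
A ⊆ B? Yes
A = B? Yes
A = B, so A is not a PROPER subset.

No, A is not a proper subset of B


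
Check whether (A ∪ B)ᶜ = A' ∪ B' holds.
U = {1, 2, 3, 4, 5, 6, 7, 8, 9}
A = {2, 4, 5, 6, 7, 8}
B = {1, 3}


LHS: A ∪ B = {1, 2, 3, 4, 5, 6, 7, 8}
(A ∪ B)' = U \ (A ∪ B) = {9}
A' = {1, 3, 9}, B' = {2, 4, 5, 6, 7, 8, 9}
Claimed RHS: A' ∪ B' = {1, 2, 3, 4, 5, 6, 7, 8, 9}
Identity is INVALID: LHS = {9} but the RHS claimed here equals {1, 2, 3, 4, 5, 6, 7, 8, 9}. The correct form is (A ∪ B)' = A' ∩ B'.

Identity is invalid: (A ∪ B)' = {9} but A' ∪ B' = {1, 2, 3, 4, 5, 6, 7, 8, 9}. The correct De Morgan law is (A ∪ B)' = A' ∩ B'.


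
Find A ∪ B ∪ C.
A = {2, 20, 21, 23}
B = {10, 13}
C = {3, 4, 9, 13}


A ∪ B = {2, 10, 13, 20, 21, 23}
(A ∪ B) ∪ C = {2, 3, 4, 9, 10, 13, 20, 21, 23}

A ∪ B ∪ C = {2, 3, 4, 9, 10, 13, 20, 21, 23}


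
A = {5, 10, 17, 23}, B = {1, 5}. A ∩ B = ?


A ∩ B = elements in both A and B
A = {5, 10, 17, 23}
B = {1, 5}
A ∩ B = {5}

A ∩ B = {5}


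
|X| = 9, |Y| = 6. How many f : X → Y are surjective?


n = |X| = 9, k = |Y| = 6. Surjections via inclusion-exclusion:
S(n,k) = Σ(-1)^i × C(k,i) × (k-i)^n, i=0 to k
i=0: (-1)^0×C(6,0)×6^9 = 10077696
i=1: (-1)^1×C(6,1)×5^9 = -11718750
i=2: (-1)^2×C(6,2)×4^9 = 3932160
i=3: (-1)^3×C(6,3)×3^9 = -393660
i=4: (-1)^4×C(6,4)×2^9 = 7680
i=5: (-1)^5×C(6,5)×1^9 = -6
i=6: (-1)^6×C(6,6)×0^9 = 0
Total = 1905120

Number of surjections = 1905120


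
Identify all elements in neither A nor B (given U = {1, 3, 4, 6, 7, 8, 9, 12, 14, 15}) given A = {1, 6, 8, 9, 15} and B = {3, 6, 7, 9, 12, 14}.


A = {1, 6, 8, 9, 15}
B = {3, 6, 7, 9, 12, 14}
Region: in neither A nor B (given U = {1, 3, 4, 6, 7, 8, 9, 12, 14, 15})
Elements: {4}

Elements in neither A nor B (given U = {1, 3, 4, 6, 7, 8, 9, 12, 14, 15}): {4}


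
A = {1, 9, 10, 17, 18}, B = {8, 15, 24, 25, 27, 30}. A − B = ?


A \ B = elements in A but not in B
A = {1, 9, 10, 17, 18}
B = {8, 15, 24, 25, 27, 30}
Remove from A any elements in B
A \ B = {1, 9, 10, 17, 18}

A \ B = {1, 9, 10, 17, 18}


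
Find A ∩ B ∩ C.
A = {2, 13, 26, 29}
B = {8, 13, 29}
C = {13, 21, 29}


A ∩ B = {13, 29}
(A ∩ B) ∩ C = {13, 29}

A ∩ B ∩ C = {13, 29}


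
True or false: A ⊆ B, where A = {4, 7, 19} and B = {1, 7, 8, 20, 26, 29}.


A ⊆ B means every element of A is in B.
Elements in A not in B: {4, 19}
So A ⊄ B.

No, A ⊄ B


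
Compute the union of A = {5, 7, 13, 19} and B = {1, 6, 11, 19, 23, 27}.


A ∪ B = all elements in A or B (or both)
A = {5, 7, 13, 19}
B = {1, 6, 11, 19, 23, 27}
A ∪ B = {1, 5, 6, 7, 11, 13, 19, 23, 27}

A ∪ B = {1, 5, 6, 7, 11, 13, 19, 23, 27}


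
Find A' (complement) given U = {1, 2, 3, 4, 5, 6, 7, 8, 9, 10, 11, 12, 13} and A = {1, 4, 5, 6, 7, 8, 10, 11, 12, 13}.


Aᶜ = U \ A = elements in U but not in A
U = {1, 2, 3, 4, 5, 6, 7, 8, 9, 10, 11, 12, 13}
A = {1, 4, 5, 6, 7, 8, 10, 11, 12, 13}
Aᶜ = {2, 3, 9}

Aᶜ = {2, 3, 9}


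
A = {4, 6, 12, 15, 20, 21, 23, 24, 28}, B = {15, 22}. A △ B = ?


A △ B = (A \ B) ∪ (B \ A) = elements in exactly one of A or B
A \ B = {4, 6, 12, 20, 21, 23, 24, 28}
B \ A = {22}
A △ B = {4, 6, 12, 20, 21, 22, 23, 24, 28}

A △ B = {4, 6, 12, 20, 21, 22, 23, 24, 28}


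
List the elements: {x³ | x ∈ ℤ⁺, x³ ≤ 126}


Checking each candidate:
Condition: positive perfect cubes ≤ 126
Result = {1, 8, 27, 64, 125}

{1, 8, 27, 64, 125}


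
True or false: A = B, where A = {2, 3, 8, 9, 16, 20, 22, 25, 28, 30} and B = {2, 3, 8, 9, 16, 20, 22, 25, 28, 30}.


Two sets are equal iff they have exactly the same elements.
A = {2, 3, 8, 9, 16, 20, 22, 25, 28, 30}
B = {2, 3, 8, 9, 16, 20, 22, 25, 28, 30}
Same elements → A = B

Yes, A = B


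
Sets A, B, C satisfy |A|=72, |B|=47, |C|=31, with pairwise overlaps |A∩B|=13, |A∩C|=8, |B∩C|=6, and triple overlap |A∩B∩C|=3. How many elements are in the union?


|A∪B∪C| = |A|+|B|+|C| - |A∩B|-|A∩C|-|B∩C| + |A∩B∩C|
= 72+47+31 - 13-8-6 + 3
= 150 - 27 + 3
= 126

|A ∪ B ∪ C| = 126


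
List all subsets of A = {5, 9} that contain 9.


A subset of A contains 9 iff the remaining 1 elements form any subset of A \ {9}.
Count: 2^(n-1) = 2^1 = 2
Subsets containing 9: {9}, {5, 9}

Subsets containing 9 (2 total): {9}, {5, 9}


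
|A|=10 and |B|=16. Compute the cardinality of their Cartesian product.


|A × B| = |A| × |B|
= 10 × 16
= 160

|A × B| = 160


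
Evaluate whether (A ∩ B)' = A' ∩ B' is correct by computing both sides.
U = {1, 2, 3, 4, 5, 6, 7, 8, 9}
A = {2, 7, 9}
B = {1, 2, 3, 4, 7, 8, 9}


LHS: A ∩ B = {2, 7, 9}
(A ∩ B)' = U \ (A ∩ B) = {1, 3, 4, 5, 6, 8}
A' = {1, 3, 4, 5, 6, 8}, B' = {5, 6}
Claimed RHS: A' ∩ B' = {5, 6}
Identity is INVALID: LHS = {1, 3, 4, 5, 6, 8} but the RHS claimed here equals {5, 6}. The correct form is (A ∩ B)' = A' ∪ B'.

Identity is invalid: (A ∩ B)' = {1, 3, 4, 5, 6, 8} but A' ∩ B' = {5, 6}. The correct De Morgan law is (A ∩ B)' = A' ∪ B'.


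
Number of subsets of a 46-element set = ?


Number of subsets = 2^n
= 2^46
= 70368744177664

|P(A)| = 70368744177664


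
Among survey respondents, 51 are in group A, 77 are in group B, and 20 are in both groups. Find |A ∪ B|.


|A ∪ B| = |A| + |B| - |A ∩ B|
= 51 + 77 - 20
= 108

|A ∪ B| = 108


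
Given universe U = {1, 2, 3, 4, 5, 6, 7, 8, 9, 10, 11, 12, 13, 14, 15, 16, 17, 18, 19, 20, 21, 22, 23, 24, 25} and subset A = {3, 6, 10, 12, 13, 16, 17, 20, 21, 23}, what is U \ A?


Aᶜ = U \ A = elements in U but not in A
U = {1, 2, 3, 4, 5, 6, 7, 8, 9, 10, 11, 12, 13, 14, 15, 16, 17, 18, 19, 20, 21, 22, 23, 24, 25}
A = {3, 6, 10, 12, 13, 16, 17, 20, 21, 23}
Aᶜ = {1, 2, 4, 5, 7, 8, 9, 11, 14, 15, 18, 19, 22, 24, 25}

Aᶜ = {1, 2, 4, 5, 7, 8, 9, 11, 14, 15, 18, 19, 22, 24, 25}


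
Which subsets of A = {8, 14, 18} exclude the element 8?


A subset of A that omits 8 is a subset of A \ {8}, so there are 2^(n-1) = 2^2 = 4 of them.
Subsets excluding 8: ∅, {14}, {18}, {14, 18}

Subsets excluding 8 (4 total): ∅, {14}, {18}, {14, 18}


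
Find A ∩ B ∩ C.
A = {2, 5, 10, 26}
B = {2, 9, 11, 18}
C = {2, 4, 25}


A ∩ B = {2}
(A ∩ B) ∩ C = {2}

A ∩ B ∩ C = {2}


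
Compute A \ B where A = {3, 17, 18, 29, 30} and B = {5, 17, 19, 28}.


A \ B = elements in A but not in B
A = {3, 17, 18, 29, 30}
B = {5, 17, 19, 28}
Remove from A any elements in B
A \ B = {3, 18, 29, 30}

A \ B = {3, 18, 29, 30}


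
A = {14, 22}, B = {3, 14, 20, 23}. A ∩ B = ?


A ∩ B = elements in both A and B
A = {14, 22}
B = {3, 14, 20, 23}
A ∩ B = {14}

A ∩ B = {14}


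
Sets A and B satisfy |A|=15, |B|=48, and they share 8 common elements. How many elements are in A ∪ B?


|A ∪ B| = |A| + |B| - |A ∩ B|
= 15 + 48 - 8
= 55

|A ∪ B| = 55


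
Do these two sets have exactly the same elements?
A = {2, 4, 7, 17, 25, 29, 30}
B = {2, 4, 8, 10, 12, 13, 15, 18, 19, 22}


Two sets are equal iff they have exactly the same elements.
A = {2, 4, 7, 17, 25, 29, 30}
B = {2, 4, 8, 10, 12, 13, 15, 18, 19, 22}
Differences: {7, 8, 10, 12, 13, 15, 17, 18, 19, 22, 25, 29, 30}
A ≠ B

No, A ≠ B


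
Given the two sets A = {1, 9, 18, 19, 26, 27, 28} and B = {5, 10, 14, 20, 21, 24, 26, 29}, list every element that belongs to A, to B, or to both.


A ∪ B = all elements in A or B (or both)
A = {1, 9, 18, 19, 26, 27, 28}
B = {5, 10, 14, 20, 21, 24, 26, 29}
A ∪ B = {1, 5, 9, 10, 14, 18, 19, 20, 21, 24, 26, 27, 28, 29}

A ∪ B = {1, 5, 9, 10, 14, 18, 19, 20, 21, 24, 26, 27, 28, 29}


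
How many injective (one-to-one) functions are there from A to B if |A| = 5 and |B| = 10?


An injection sends each of |A| = 5 inputs to a distinct output in B.
# injections = |B|·(|B|-1)·…·(|B|-|A|+1) = 10! / (10 - 5)!
= 10 × 9 × 8 × 7 × 6
= 30240

Number of injections = 30240


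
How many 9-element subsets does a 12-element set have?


C(n,k) = n! / (k!(n-k)!)
C(12,9) = 12! / (9!3!)
= 220

C(12,9) = 220


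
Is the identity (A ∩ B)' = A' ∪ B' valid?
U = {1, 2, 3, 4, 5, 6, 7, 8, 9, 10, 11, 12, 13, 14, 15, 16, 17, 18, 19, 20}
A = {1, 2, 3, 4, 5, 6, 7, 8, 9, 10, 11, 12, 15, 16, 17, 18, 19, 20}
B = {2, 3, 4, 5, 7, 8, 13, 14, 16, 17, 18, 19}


LHS: A ∩ B = {2, 3, 4, 5, 7, 8, 16, 17, 18, 19}
(A ∩ B)' = U \ (A ∩ B) = {1, 6, 9, 10, 11, 12, 13, 14, 15, 20}
A' = {13, 14}, B' = {1, 6, 9, 10, 11, 12, 15, 20}
Claimed RHS: A' ∪ B' = {1, 6, 9, 10, 11, 12, 13, 14, 15, 20}
Identity is VALID: LHS = RHS = {1, 6, 9, 10, 11, 12, 13, 14, 15, 20} ✓

Identity is valid. (A ∩ B)' = A' ∪ B' = {1, 6, 9, 10, 11, 12, 13, 14, 15, 20}


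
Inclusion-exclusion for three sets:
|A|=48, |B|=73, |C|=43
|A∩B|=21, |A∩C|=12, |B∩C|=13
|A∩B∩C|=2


|A∪B∪C| = |A|+|B|+|C| - |A∩B|-|A∩C|-|B∩C| + |A∩B∩C|
= 48+73+43 - 21-12-13 + 2
= 164 - 46 + 2
= 120

|A ∪ B ∪ C| = 120


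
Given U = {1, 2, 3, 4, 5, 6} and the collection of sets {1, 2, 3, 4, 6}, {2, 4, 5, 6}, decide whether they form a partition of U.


A partition requires: (1) non-empty parts, (2) pairwise disjoint, (3) union = U
Parts: {1, 2, 3, 4, 6}, {2, 4, 5, 6}
Union of parts: {1, 2, 3, 4, 5, 6}
U = {1, 2, 3, 4, 5, 6}
All non-empty? True
Pairwise disjoint? False
Covers U? True

No, not a valid partition


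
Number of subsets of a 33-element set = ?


Number of subsets = 2^n
= 2^33
= 8589934592

|P(A)| = 8589934592


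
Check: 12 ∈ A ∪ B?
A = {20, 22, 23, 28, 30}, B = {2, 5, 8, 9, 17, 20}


A = {20, 22, 23, 28, 30}, B = {2, 5, 8, 9, 17, 20}
A ∪ B = all elements in A or B
A ∪ B = {2, 5, 8, 9, 17, 20, 22, 23, 28, 30}
Checking if 12 ∈ A ∪ B
12 is not in A ∪ B → False

12 ∉ A ∪ B


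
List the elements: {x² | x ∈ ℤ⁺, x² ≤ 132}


Checking each candidate:
Condition: positive perfect squares ≤ 132
Result = {1, 4, 9, 16, 25, 36, 49, 64, 81, 100, 121}

{1, 4, 9, 16, 25, 36, 49, 64, 81, 100, 121}


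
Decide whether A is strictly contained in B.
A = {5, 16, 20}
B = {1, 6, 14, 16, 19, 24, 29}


A ⊂ B requires: A ⊆ B AND A ≠ B.
A ⊆ B? No
A ⊄ B, so A is not a proper subset.

No, A is not a proper subset of B


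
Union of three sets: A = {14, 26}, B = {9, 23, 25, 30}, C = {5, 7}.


A ∪ B = {9, 14, 23, 25, 26, 30}
(A ∪ B) ∪ C = {5, 7, 9, 14, 23, 25, 26, 30}

A ∪ B ∪ C = {5, 7, 9, 14, 23, 25, 26, 30}


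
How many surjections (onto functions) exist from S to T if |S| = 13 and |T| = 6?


n = |S| = 13, k = |T| = 6. Surjections via inclusion-exclusion:
S(n,k) = Σ(-1)^i × C(k,i) × (k-i)^n, i=0 to k
i=0: (-1)^0×C(6,0)×6^13 = 13060694016
i=1: (-1)^1×C(6,1)×5^13 = -7324218750
i=2: (-1)^2×C(6,2)×4^13 = 1006632960
i=3: (-1)^3×C(6,3)×3^13 = -31886460
i=4: (-1)^4×C(6,4)×2^13 = 122880
i=5: (-1)^5×C(6,5)×1^13 = -6
i=6: (-1)^6×C(6,6)×0^13 = 0
Total = 6711344640

Number of surjections = 6711344640


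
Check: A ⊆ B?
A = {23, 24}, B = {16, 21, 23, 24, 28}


A ⊆ B means every element of A is in B.
All elements of A are in B.
So A ⊆ B.

Yes, A ⊆ B


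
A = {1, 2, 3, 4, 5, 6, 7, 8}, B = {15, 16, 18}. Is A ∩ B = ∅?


Disjoint means A ∩ B = ∅.
A ∩ B = ∅
A ∩ B = ∅, so A and B are disjoint.

Yes, A and B are disjoint


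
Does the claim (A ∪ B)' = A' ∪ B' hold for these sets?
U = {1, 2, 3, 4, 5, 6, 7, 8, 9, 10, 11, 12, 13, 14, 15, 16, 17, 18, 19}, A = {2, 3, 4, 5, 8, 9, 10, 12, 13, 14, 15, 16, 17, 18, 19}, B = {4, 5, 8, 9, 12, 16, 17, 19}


LHS: A ∪ B = {2, 3, 4, 5, 8, 9, 10, 12, 13, 14, 15, 16, 17, 18, 19}
(A ∪ B)' = U \ (A ∪ B) = {1, 6, 7, 11}
A' = {1, 6, 7, 11}, B' = {1, 2, 3, 6, 7, 10, 11, 13, 14, 15, 18}
Claimed RHS: A' ∪ B' = {1, 2, 3, 6, 7, 10, 11, 13, 14, 15, 18}
Identity is INVALID: LHS = {1, 6, 7, 11} but the RHS claimed here equals {1, 2, 3, 6, 7, 10, 11, 13, 14, 15, 18}. The correct form is (A ∪ B)' = A' ∩ B'.

Identity is invalid: (A ∪ B)' = {1, 6, 7, 11} but A' ∪ B' = {1, 2, 3, 6, 7, 10, 11, 13, 14, 15, 18}. The correct De Morgan law is (A ∪ B)' = A' ∩ B'.


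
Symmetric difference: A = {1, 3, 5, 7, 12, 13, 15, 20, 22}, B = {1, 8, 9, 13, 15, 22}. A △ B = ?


A △ B = (A \ B) ∪ (B \ A) = elements in exactly one of A or B
A \ B = {3, 5, 7, 12, 20}
B \ A = {8, 9}
A △ B = {3, 5, 7, 8, 9, 12, 20}

A △ B = {3, 5, 7, 8, 9, 12, 20}


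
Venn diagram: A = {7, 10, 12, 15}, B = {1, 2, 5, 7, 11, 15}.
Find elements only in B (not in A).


A = {7, 10, 12, 15}
B = {1, 2, 5, 7, 11, 15}
Region: only in B (not in A)
Elements: {1, 2, 5, 11}

Elements only in B (not in A): {1, 2, 5, 11}


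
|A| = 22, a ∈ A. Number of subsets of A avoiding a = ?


Subsets of A avoiding a are subsets of A \ {a}, which has 21 elements.
Count = 2^(n-1) = 2^21
= 2097152

Number of subsets avoiding a = 2097152


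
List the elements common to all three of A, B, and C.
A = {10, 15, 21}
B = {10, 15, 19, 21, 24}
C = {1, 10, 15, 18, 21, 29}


A ∩ B = {10, 15, 21}
(A ∩ B) ∩ C = {10, 15, 21}

A ∩ B ∩ C = {10, 15, 21}


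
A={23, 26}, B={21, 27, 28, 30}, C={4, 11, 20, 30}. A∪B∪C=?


A ∪ B = {21, 23, 26, 27, 28, 30}
(A ∪ B) ∪ C = {4, 11, 20, 21, 23, 26, 27, 28, 30}

A ∪ B ∪ C = {4, 11, 20, 21, 23, 26, 27, 28, 30}


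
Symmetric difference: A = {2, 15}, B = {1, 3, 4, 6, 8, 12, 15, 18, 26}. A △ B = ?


A △ B = (A \ B) ∪ (B \ A) = elements in exactly one of A or B
A \ B = {2}
B \ A = {1, 3, 4, 6, 8, 12, 18, 26}
A △ B = {1, 2, 3, 4, 6, 8, 12, 18, 26}

A △ B = {1, 2, 3, 4, 6, 8, 12, 18, 26}


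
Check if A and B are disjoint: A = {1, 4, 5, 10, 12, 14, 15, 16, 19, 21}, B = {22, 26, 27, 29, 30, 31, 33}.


Disjoint means A ∩ B = ∅.
A ∩ B = ∅
A ∩ B = ∅, so A and B are disjoint.

Yes, A and B are disjoint


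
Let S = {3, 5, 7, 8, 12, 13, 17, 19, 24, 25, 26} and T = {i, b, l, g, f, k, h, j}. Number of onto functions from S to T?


n = |S| = 11, k = |T| = 8. Surjections via inclusion-exclusion:
S(n,k) = Σ(-1)^i × C(k,i) × (k-i)^n, i=0 to k
i=0: (-1)^0×C(8,0)×8^11 = 8589934592
i=1: (-1)^1×C(8,1)×7^11 = -15818613944
i=2: (-1)^2×C(8,2)×6^11 = 10158317568
i=3: (-1)^3×C(8,3)×5^11 = -2734375000
i=4: (-1)^4×C(8,4)×4^11 = 293601280
i=5: (-1)^5×C(8,5)×3^11 = -9920232
i=6: (-1)^6×C(8,6)×2^11 = 57344
i=7: (-1)^7×C(8,7)×1^11 = -8
i=8: (-1)^8×C(8,8)×0^11 = 0
Total = 479001600

Number of surjections = 479001600


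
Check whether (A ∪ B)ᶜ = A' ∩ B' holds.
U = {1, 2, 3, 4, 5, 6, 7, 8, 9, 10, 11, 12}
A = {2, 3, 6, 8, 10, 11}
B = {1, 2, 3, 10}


LHS: A ∪ B = {1, 2, 3, 6, 8, 10, 11}
(A ∪ B)' = U \ (A ∪ B) = {4, 5, 7, 9, 12}
A' = {1, 4, 5, 7, 9, 12}, B' = {4, 5, 6, 7, 8, 9, 11, 12}
Claimed RHS: A' ∩ B' = {4, 5, 7, 9, 12}
Identity is VALID: LHS = RHS = {4, 5, 7, 9, 12} ✓

Identity is valid. (A ∪ B)' = A' ∩ B' = {4, 5, 7, 9, 12}


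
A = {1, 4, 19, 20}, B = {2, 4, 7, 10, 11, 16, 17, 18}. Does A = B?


Two sets are equal iff they have exactly the same elements.
A = {1, 4, 19, 20}
B = {2, 4, 7, 10, 11, 16, 17, 18}
Differences: {1, 2, 7, 10, 11, 16, 17, 18, 19, 20}
A ≠ B

No, A ≠ B


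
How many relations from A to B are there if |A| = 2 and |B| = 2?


A relation from A to B is any subset of A × B.
|A × B| = 2 × 2 = 4
# relations = 2^|A × B| = 2^4 = 16

Number of relations = 16


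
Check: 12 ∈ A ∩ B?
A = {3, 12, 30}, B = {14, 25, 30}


A = {3, 12, 30}, B = {14, 25, 30}
A ∩ B = elements in both A and B
A ∩ B = {30}
Checking if 12 ∈ A ∩ B
12 is not in A ∩ B → False

12 ∉ A ∩ B


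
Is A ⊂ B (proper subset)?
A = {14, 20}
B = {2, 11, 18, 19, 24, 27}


A ⊂ B requires: A ⊆ B AND A ≠ B.
A ⊆ B? No
A ⊄ B, so A is not a proper subset.

No, A is not a proper subset of B


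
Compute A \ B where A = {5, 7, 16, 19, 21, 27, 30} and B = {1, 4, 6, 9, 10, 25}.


A \ B = elements in A but not in B
A = {5, 7, 16, 19, 21, 27, 30}
B = {1, 4, 6, 9, 10, 25}
Remove from A any elements in B
A \ B = {5, 7, 16, 19, 21, 27, 30}

A \ B = {5, 7, 16, 19, 21, 27, 30}


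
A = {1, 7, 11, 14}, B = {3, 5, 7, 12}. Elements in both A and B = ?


A = {1, 7, 11, 14}
B = {3, 5, 7, 12}
Region: in both A and B
Elements: {7}

Elements in both A and B: {7}


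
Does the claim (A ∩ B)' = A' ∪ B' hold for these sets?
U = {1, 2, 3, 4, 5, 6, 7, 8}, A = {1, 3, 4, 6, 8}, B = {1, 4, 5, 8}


LHS: A ∩ B = {1, 4, 8}
(A ∩ B)' = U \ (A ∩ B) = {2, 3, 5, 6, 7}
A' = {2, 5, 7}, B' = {2, 3, 6, 7}
Claimed RHS: A' ∪ B' = {2, 3, 5, 6, 7}
Identity is VALID: LHS = RHS = {2, 3, 5, 6, 7} ✓

Identity is valid. (A ∩ B)' = A' ∪ B' = {2, 3, 5, 6, 7}


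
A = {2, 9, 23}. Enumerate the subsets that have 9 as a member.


A subset of A contains 9 iff the remaining 2 elements form any subset of A \ {9}.
Count: 2^(n-1) = 2^2 = 4
Subsets containing 9: {9}, {2, 9}, {9, 23}, {2, 9, 23}

Subsets containing 9 (4 total): {9}, {2, 9}, {9, 23}, {2, 9, 23}


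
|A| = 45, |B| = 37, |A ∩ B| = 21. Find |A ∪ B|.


|A ∪ B| = |A| + |B| - |A ∩ B|
= 45 + 37 - 21
= 61

|A ∪ B| = 61


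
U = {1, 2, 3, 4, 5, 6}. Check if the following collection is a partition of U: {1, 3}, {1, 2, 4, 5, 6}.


A partition requires: (1) non-empty parts, (2) pairwise disjoint, (3) union = U
Parts: {1, 3}, {1, 2, 4, 5, 6}
Union of parts: {1, 2, 3, 4, 5, 6}
U = {1, 2, 3, 4, 5, 6}
All non-empty? True
Pairwise disjoint? False
Covers U? True

No, not a valid partition


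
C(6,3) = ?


C(n,k) = n! / (k!(n-k)!)
C(6,3) = 6! / (3!3!)
= 20

C(6,3) = 20


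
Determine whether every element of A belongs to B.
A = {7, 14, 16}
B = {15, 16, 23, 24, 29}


A ⊆ B means every element of A is in B.
Elements in A not in B: {7, 14}
So A ⊄ B.

No, A ⊄ B


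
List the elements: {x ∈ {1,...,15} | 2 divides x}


Checking each candidate:
Condition: multiples of 2 in {1,...,15}
Result = {2, 4, 6, 8, 10, 12, 14}

{2, 4, 6, 8, 10, 12, 14}


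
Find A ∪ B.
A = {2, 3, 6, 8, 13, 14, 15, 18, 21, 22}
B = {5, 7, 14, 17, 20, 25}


A ∪ B = all elements in A or B (or both)
A = {2, 3, 6, 8, 13, 14, 15, 18, 21, 22}
B = {5, 7, 14, 17, 20, 25}
A ∪ B = {2, 3, 5, 6, 7, 8, 13, 14, 15, 17, 18, 20, 21, 22, 25}

A ∪ B = {2, 3, 5, 6, 7, 8, 13, 14, 15, 17, 18, 20, 21, 22, 25}


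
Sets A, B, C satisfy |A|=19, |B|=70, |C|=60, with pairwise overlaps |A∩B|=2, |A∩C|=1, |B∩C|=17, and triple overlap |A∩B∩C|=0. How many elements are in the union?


|A∪B∪C| = |A|+|B|+|C| - |A∩B|-|A∩C|-|B∩C| + |A∩B∩C|
= 19+70+60 - 2-1-17 + 0
= 149 - 20 + 0
= 129

|A ∪ B ∪ C| = 129


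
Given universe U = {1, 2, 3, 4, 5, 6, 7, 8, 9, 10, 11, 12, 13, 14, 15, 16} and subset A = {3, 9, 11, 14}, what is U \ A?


Aᶜ = U \ A = elements in U but not in A
U = {1, 2, 3, 4, 5, 6, 7, 8, 9, 10, 11, 12, 13, 14, 15, 16}
A = {3, 9, 11, 14}
Aᶜ = {1, 2, 4, 5, 6, 7, 8, 10, 12, 13, 15, 16}

Aᶜ = {1, 2, 4, 5, 6, 7, 8, 10, 12, 13, 15, 16}


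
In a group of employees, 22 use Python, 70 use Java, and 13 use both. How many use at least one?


|A ∪ B| = |A| + |B| - |A ∩ B|
= 22 + 70 - 13
= 79

|A ∪ B| = 79


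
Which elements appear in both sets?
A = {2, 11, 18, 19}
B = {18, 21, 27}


A ∩ B = elements in both A and B
A = {2, 11, 18, 19}
B = {18, 21, 27}
A ∩ B = {18}

A ∩ B = {18}


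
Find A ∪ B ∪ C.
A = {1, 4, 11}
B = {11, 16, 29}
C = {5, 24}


A ∪ B = {1, 4, 11, 16, 29}
(A ∪ B) ∪ C = {1, 4, 5, 11, 16, 24, 29}

A ∪ B ∪ C = {1, 4, 5, 11, 16, 24, 29}


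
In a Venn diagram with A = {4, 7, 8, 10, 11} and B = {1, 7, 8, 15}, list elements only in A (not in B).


A = {4, 7, 8, 10, 11}
B = {1, 7, 8, 15}
Region: only in A (not in B)
Elements: {4, 10, 11}

Elements only in A (not in B): {4, 10, 11}


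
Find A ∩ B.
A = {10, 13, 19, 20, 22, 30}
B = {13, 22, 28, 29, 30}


A ∩ B = elements in both A and B
A = {10, 13, 19, 20, 22, 30}
B = {13, 22, 28, 29, 30}
A ∩ B = {13, 22, 30}

A ∩ B = {13, 22, 30}


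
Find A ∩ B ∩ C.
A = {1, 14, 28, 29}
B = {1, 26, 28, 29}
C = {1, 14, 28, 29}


A ∩ B = {1, 28, 29}
(A ∩ B) ∩ C = {1, 28, 29}

A ∩ B ∩ C = {1, 28, 29}


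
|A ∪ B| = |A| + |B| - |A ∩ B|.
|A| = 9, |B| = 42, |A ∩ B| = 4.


|A ∪ B| = |A| + |B| - |A ∩ B|
= 9 + 42 - 4
= 47

|A ∪ B| = 47


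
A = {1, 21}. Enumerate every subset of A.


|A| = 2, so |P(A)| = 2^2 = 4
Enumerate subsets by cardinality (0 to 2):
∅, {1}, {21}, {1, 21}

P(A) has 4 subsets: ∅, {1}, {21}, {1, 21}


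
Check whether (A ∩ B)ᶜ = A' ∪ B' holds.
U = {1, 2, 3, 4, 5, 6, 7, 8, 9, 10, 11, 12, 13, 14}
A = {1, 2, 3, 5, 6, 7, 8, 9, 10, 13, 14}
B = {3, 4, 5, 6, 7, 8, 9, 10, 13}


LHS: A ∩ B = {3, 5, 6, 7, 8, 9, 10, 13}
(A ∩ B)' = U \ (A ∩ B) = {1, 2, 4, 11, 12, 14}
A' = {4, 11, 12}, B' = {1, 2, 11, 12, 14}
Claimed RHS: A' ∪ B' = {1, 2, 4, 11, 12, 14}
Identity is VALID: LHS = RHS = {1, 2, 4, 11, 12, 14} ✓

Identity is valid. (A ∩ B)' = A' ∪ B' = {1, 2, 4, 11, 12, 14}
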